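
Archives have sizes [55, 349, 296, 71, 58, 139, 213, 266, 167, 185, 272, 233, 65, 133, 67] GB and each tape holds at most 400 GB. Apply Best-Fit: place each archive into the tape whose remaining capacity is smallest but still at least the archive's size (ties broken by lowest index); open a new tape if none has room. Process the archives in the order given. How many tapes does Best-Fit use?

8 tapes

55 GB → tape 1 (remaining 345 GB)
349 GB → tape 2 (remaining 51 GB)
296 GB → tape 1 (remaining 49 GB)
71 GB → tape 3 (remaining 329 GB)
58 GB → tape 3 (remaining 271 GB)
139 GB → tape 3 (remaining 132 GB)
213 GB → tape 4 (remaining 187 GB)
266 GB → tape 5 (remaining 134 GB)
167 GB → tape 4 (remaining 20 GB)
185 GB → tape 6 (remaining 215 GB)
272 GB → tape 7 (remaining 128 GB)
233 GB → tape 8 (remaining 167 GB)
65 GB → tape 7 (remaining 63 GB)
133 GB → tape 5 (remaining 1 GB)
67 GB → tape 3 (remaining 65 GB)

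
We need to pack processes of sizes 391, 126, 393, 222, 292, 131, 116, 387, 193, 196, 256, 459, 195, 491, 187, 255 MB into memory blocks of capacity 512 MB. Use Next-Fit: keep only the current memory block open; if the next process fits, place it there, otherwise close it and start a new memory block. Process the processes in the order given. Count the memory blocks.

12 memory blocks

391 MB → memory block 1 (remaining 121 MB)
126 MB → memory block 2 (remaining 386 MB)
393 MB → memory block 3 (remaining 119 MB)
222 MB → memory block 4 (remaining 290 MB)
292 MB → memory block 5 (remaining 220 MB)
131 MB → memory block 5 (remaining 89 MB)
116 MB → memory block 6 (remaining 396 MB)
387 MB → memory block 6 (remaining 9 MB)
193 MB → memory block 7 (remaining 319 MB)
196 MB → memory block 7 (remaining 123 MB)
256 MB → memory block 8 (remaining 256 MB)
459 MB → memory block 9 (remaining 53 MB)
195 MB → memory block 10 (remaining 317 MB)
491 MB → memory block 11 (remaining 21 MB)
187 MB → memory block 12 (remaining 325 MB)
255 MB → memory block 12 (remaining 70 MB)
Final memory blocks: [391] [126] [393] [222] [292,131] [116,387] [193,196] [256] [459] [195] [491] [187,255].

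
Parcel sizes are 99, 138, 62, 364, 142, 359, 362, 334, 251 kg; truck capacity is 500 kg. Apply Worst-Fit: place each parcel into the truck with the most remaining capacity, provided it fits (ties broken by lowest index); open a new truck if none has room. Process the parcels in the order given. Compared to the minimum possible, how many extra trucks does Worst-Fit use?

Worst-Fit: [99,138,62,142] [364] [359] [362] [334] [251] → 6 trucks.
Total size 2111 kg; any packing needs at least ⌈2111/500⌉ = 5 trucks.
An optimal packing achieves that bound: [364,99] [362,138] [359,62] [334,142] [251] → 5 trucks.
Excess: 6 − 5 = 1.

1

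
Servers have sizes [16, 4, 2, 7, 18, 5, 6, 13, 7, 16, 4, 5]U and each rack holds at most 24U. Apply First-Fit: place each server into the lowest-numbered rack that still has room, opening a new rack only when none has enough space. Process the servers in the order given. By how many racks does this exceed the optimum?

0

First-Fit: [16,4,2] [7,5,6,4] [18,5] [13,7] [16] → 5 racks.
Total size 103U; any packing needs at least ⌈103/24⌉ = 5 racks.
So 5 is already optimal.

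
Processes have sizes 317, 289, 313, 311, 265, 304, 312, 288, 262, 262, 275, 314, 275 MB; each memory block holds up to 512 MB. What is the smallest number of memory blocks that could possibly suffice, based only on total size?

Total size = 317 + 289 + 313 + 311 + 265 + 304 + 312 + 288 + 262 + 262 + 275 + 314 + 275 = 3787 MB.
⌈3787 / 512⌉ = 8.

8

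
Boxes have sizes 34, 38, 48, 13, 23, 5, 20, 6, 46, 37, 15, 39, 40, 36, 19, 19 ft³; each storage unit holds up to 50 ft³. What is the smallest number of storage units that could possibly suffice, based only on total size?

9

Total size = 34 + 38 + 48 + 13 + 23 + 5 + 20 + 6 + 46 + 37 + 15 + 39 + 40 + 36 + 19 + 19 = 438 ft³.
⌈438 / 50⌉ = 9.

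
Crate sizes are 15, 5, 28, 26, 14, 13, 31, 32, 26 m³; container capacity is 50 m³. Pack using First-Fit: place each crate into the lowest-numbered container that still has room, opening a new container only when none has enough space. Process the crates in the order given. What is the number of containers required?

5

15 m³ → container 1 (remaining 35 m³)
5 m³ → container 1 (remaining 30 m³)
28 m³ → container 1 (remaining 2 m³)
26 m³ → container 2 (remaining 24 m³)
14 m³ → container 2 (remaining 10 m³)
13 m³ → container 3 (remaining 37 m³)
31 m³ → container 3 (remaining 6 m³)
32 m³ → container 4 (remaining 18 m³)
26 m³ → container 5 (remaining 24 m³)
Final containers: [15,5,28] [26,14] [13,31] [32] [26].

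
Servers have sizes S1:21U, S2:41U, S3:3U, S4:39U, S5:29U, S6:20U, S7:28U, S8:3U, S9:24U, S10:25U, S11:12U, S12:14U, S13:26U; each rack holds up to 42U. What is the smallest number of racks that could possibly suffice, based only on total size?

Total size = 21 + 41 + 3 + 39 + 29 + 20 + 28 + 3 + 24 + 25 + 12 + 14 + 26 = 285U.
⌈285 / 42⌉ = 7.

7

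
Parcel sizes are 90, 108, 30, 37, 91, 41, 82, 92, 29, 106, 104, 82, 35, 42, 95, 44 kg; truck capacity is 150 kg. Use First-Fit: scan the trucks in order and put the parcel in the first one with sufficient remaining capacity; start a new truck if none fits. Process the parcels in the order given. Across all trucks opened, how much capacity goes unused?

truck 1: place 90 kg, 60 kg left
truck 2: place 108 kg, 42 kg left
truck 1: place 30 kg, 30 kg left
truck 2: place 37 kg, 5 kg left
truck 3: place 91 kg, 59 kg left
truck 3: place 41 kg, 18 kg left
truck 4: place 82 kg, 68 kg left
truck 5: place 92 kg, 58 kg left
truck 1: place 29 kg, 1 kg left
truck 6: place 106 kg, 44 kg left
truck 7: place 104 kg, 46 kg left
truck 8: place 82 kg, 68 kg left
truck 4: place 35 kg, 33 kg left
truck 5: place 42 kg, 16 kg left
truck 9: place 95 kg, 55 kg left
truck 6: place 44 kg, 0 kg left
9 trucks × 150 kg = 1350 kg; used 1108 kg; unused 242 kg.

242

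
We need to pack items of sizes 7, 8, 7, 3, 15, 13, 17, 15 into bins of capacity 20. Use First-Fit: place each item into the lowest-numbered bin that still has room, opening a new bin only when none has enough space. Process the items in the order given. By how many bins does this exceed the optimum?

0

First-Fit: [7,8,3] [7,13] [15] [17] [15] → 5 bins.
Total size 85; any packing needs at least ⌈85/20⌉ = 5 bins.
So 5 is already optimal.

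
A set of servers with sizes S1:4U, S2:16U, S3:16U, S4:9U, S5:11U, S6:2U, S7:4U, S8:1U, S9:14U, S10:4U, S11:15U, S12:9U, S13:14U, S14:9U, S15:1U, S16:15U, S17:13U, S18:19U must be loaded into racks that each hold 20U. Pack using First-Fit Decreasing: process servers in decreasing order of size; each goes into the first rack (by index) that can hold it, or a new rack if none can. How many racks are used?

10 racks

Sorted descending: 19, 16, 16, 15, 15, 14, 14, 13, 11, 9, 9, 9, 4, 4, 4, 2, 1, 1.
19U → rack 1 (remaining 1U)
16U → rack 2 (remaining 4U)
16U → rack 3 (remaining 4U)
15U → rack 4 (remaining 5U)
15U → rack 5 (remaining 5U)
14U → rack 6 (remaining 6U)
14U → rack 7 (remaining 6U)
13U → rack 8 (remaining 7U)
11U → rack 9 (remaining 9U)
9U → rack 9 (remaining 0U)
9U → rack 10 (remaining 11U)
9U → rack 10 (remaining 2U)
4U → rack 2 (remaining 0U)
4U → rack 3 (remaining 0U)
4U → rack 4 (remaining 1U)
2U → rack 5 (remaining 3U)
1U → rack 1 (remaining 0U)
1U → rack 4 (remaining 0U)
Final racks: [19,1] [16,4] [16,4] [15,4,1] [15,2] [14] [14] [13] [11,9] [9,9].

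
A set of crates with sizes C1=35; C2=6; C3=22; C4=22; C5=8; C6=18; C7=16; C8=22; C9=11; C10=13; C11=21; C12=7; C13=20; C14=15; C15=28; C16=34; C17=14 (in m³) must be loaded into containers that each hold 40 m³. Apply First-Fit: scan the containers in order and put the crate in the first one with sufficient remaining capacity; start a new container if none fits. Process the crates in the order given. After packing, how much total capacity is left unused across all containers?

C1 (35 m³) → container 1 (remaining 5 m³)
C2 (6 m³) → container 2 (remaining 34 m³)
C3 (22 m³) → container 2 (remaining 12 m³)
C4 (22 m³) → container 3 (remaining 18 m³)
C5 (8 m³) → container 2 (remaining 4 m³)
C6 (18 m³) → container 3 (remaining 0 m³)
C7 (16 m³) → container 4 (remaining 24 m³)
C8 (22 m³) → container 4 (remaining 2 m³)
C9 (11 m³) → container 5 (remaining 29 m³)
C10 (13 m³) → container 5 (remaining 16 m³)
C11 (21 m³) → container 6 (remaining 19 m³)
C12 (7 m³) → container 5 (remaining 9 m³)
C13 (20 m³) → container 7 (remaining 20 m³)
C14 (15 m³) → container 6 (remaining 4 m³)
C15 (28 m³) → container 8 (remaining 12 m³)
C16 (34 m³) → container 9 (remaining 6 m³)
C17 (14 m³) → container 7 (remaining 6 m³)
9 containers × 40 m³ = 360 m³; used 312 m³; unused 48 m³.

48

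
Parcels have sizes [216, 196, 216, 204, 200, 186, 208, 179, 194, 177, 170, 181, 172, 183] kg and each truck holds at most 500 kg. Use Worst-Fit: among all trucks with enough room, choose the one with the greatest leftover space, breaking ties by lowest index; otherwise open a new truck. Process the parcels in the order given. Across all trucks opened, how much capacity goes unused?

818

truck 1: place 216 kg, 284 kg left
truck 1: place 196 kg, 88 kg left
truck 2: place 216 kg, 284 kg left
truck 2: place 204 kg, 80 kg left
truck 3: place 200 kg, 300 kg left
truck 3: place 186 kg, 114 kg left
truck 4: place 208 kg, 292 kg left
truck 4: place 179 kg, 113 kg left
truck 5: place 194 kg, 306 kg left
truck 5: place 177 kg, 129 kg left
truck 6: place 170 kg, 330 kg left
truck 6: place 181 kg, 149 kg left
truck 7: place 172 kg, 328 kg left
truck 7: place 183 kg, 145 kg left
7 trucks × 500 kg = 3500 kg; used 2682 kg; unused 818 kg.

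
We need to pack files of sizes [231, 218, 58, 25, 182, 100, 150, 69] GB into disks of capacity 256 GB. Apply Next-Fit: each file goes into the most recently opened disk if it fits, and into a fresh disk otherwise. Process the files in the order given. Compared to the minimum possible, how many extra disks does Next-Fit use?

Next-Fit: [231] [218] [58,25] [182] [100,150] [69] → 6 disks.
Total size 1033 GB; any packing needs at least ⌈1033/256⌉ = 5 disks.
An optimal packing achieves that bound: [231,25] [218] [182,69] [150,100] [58] → 5 disks.
Excess: 6 − 5 = 1.

1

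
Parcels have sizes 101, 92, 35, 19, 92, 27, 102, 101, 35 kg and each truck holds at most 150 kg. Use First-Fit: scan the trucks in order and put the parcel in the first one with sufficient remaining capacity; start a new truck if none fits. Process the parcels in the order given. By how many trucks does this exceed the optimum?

0

First-Fit: [101,35] [92,19,27] [92,35] [102] [101] → 5 trucks.
Total size 604 kg; any packing needs at least ⌈604/150⌉ = 5 trucks.
So 5 is already optimal.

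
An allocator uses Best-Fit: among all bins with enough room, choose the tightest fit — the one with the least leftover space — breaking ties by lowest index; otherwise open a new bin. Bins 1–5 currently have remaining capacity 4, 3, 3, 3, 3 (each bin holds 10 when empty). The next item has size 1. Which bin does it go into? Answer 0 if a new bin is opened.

2

Bins with room: bin 1 (4), bin 2 (3), bin 3 (3), bin 4 (3), bin 5 (3).
Tightest fit is bin 2 with 3 free.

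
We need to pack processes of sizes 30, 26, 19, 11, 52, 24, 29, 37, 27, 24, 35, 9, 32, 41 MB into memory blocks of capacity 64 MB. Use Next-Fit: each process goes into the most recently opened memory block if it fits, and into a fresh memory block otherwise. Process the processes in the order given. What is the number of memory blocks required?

30 MB → memory block 1 (remaining 34 MB)
26 MB → memory block 1 (remaining 8 MB)
19 MB → memory block 2 (remaining 45 MB)
11 MB → memory block 2 (remaining 34 MB)
52 MB → memory block 3 (remaining 12 MB)
24 MB → memory block 4 (remaining 40 MB)
29 MB → memory block 4 (remaining 11 MB)
37 MB → memory block 5 (remaining 27 MB)
27 MB → memory block 5 (remaining 0 MB)
24 MB → memory block 6 (remaining 40 MB)
35 MB → memory block 6 (remaining 5 MB)
9 MB → memory block 7 (remaining 55 MB)
32 MB → memory block 7 (remaining 23 MB)
41 MB → memory block 8 (remaining 23 MB)

8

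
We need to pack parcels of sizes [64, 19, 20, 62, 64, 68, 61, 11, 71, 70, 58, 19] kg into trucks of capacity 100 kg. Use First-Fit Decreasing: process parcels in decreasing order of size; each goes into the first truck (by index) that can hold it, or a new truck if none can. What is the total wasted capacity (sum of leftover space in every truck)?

Sorted descending: 71, 70, 68, 64, 64, 62, 61, 58, 20, 19, 19, 11.
Put 71 kg in truck 1; 29 kg remain.
Put 70 kg in truck 2; 30 kg remain.
Put 68 kg in truck 3; 32 kg remain.
Put 64 kg in truck 4; 36 kg remain.
Put 64 kg in truck 5; 36 kg remain.
Put 62 kg in truck 6; 38 kg remain.
Put 61 kg in truck 7; 39 kg remain.
Put 58 kg in truck 8; 42 kg remain.
Put 20 kg in truck 1; 9 kg remain.
Put 19 kg in truck 2; 11 kg remain.
Put 19 kg in truck 3; 13 kg remain.
Put 11 kg in truck 2; 0 kg remain.
8 trucks × 100 kg = 800 kg; used 587 kg; unused 213 kg.

213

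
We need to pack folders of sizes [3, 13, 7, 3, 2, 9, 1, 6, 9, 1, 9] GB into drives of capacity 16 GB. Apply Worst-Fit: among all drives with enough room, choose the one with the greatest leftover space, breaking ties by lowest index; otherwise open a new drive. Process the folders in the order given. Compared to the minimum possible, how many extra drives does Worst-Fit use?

Worst-Fit: [3,13] [7,3,2] [9,1,6] [9,1] [9] → 5 drives.
Total size 63 GB; any packing needs at least ⌈63/16⌉ = 4 drives.
An optimal packing achieves that bound: [13,3] [9,7] [9,6,1] [9,3,2,1] → 4 drives.
Excess: 5 − 4 = 1.

1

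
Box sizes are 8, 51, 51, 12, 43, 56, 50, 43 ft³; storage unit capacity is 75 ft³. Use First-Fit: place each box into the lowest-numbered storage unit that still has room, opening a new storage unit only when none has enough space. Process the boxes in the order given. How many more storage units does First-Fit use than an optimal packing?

0

First-Fit: [8,51,12] [51] [43] [56] [50] [43] → 6 storage units.
6 boxes exceed 37.5 ft³ (half the capacity), and no two of those can share a storage unit, so at least 6 storage units are needed.
So 6 is already optimal.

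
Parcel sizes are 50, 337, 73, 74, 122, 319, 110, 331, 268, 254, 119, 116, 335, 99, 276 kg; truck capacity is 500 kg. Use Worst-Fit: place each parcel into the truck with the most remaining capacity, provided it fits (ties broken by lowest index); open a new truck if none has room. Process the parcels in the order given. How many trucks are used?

8 trucks

50 kg → truck 1 (remaining 450 kg)
337 kg → truck 1 (remaining 113 kg)
73 kg → truck 1 (remaining 40 kg)
74 kg → truck 2 (remaining 426 kg)
122 kg → truck 2 (remaining 304 kg)
319 kg → truck 3 (remaining 181 kg)
110 kg → truck 2 (remaining 194 kg)
331 kg → truck 4 (remaining 169 kg)
268 kg → truck 5 (remaining 232 kg)
254 kg → truck 6 (remaining 246 kg)
119 kg → truck 6 (remaining 127 kg)
116 kg → truck 5 (remaining 116 kg)
335 kg → truck 7 (remaining 165 kg)
99 kg → truck 2 (remaining 95 kg)
276 kg → truck 8 (remaining 224 kg)
Final trucks: [50,337,73] [74,122,110,99] [319] [331] [268,116] [254,119] [335] [276].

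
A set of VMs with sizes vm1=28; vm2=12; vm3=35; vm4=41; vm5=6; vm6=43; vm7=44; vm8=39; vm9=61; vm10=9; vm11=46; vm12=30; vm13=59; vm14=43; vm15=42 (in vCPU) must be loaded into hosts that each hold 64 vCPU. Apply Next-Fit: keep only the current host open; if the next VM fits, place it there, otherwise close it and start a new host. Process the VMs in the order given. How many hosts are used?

vm1 (28 vCPU) → host 1 (remaining 36 vCPU)
vm2 (12 vCPU) → host 1 (remaining 24 vCPU)
vm3 (35 vCPU) → host 2 (remaining 29 vCPU)
vm4 (41 vCPU) → host 3 (remaining 23 vCPU)
vm5 (6 vCPU) → host 3 (remaining 17 vCPU)
vm6 (43 vCPU) → host 4 (remaining 21 vCPU)
vm7 (44 vCPU) → host 5 (remaining 20 vCPU)
vm8 (39 vCPU) → host 6 (remaining 25 vCPU)
vm9 (61 vCPU) → host 7 (remaining 3 vCPU)
vm10 (9 vCPU) → host 8 (remaining 55 vCPU)
vm11 (46 vCPU) → host 8 (remaining 9 vCPU)
vm12 (30 vCPU) → host 9 (remaining 34 vCPU)
vm13 (59 vCPU) → host 10 (remaining 5 vCPU)
vm14 (43 vCPU) → host 11 (remaining 21 vCPU)
vm15 (42 vCPU) → host 12 (remaining 22 vCPU)

12 hosts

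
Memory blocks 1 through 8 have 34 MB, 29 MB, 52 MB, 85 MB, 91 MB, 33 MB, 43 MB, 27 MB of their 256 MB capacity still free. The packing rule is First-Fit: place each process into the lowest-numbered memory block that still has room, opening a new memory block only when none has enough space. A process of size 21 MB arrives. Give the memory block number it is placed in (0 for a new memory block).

1

Memory blocks with room: memory block 1 (34 MB), memory block 2 (29 MB), memory block 3 (52 MB), memory block 4 (85 MB), memory block 5 (91 MB), memory block 6 (33 MB), memory block 7 (43 MB), memory block 8 (27 MB).
The first with room is memory block 1.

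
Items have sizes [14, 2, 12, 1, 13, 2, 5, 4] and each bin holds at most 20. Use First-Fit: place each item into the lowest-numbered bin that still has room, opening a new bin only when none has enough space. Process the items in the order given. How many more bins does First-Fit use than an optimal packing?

0

First-Fit: [14,2,1,2] [12,5] [13,4] → 3 bins.
Total size 53; any packing needs at least ⌈53/20⌉ = 3 bins.
So 3 is already optimal.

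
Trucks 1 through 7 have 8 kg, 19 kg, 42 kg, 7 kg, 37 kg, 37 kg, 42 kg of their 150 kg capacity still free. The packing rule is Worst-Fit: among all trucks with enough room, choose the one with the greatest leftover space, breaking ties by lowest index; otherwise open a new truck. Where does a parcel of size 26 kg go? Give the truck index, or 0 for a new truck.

3

Trucks with room: truck 3 (42 kg), truck 5 (37 kg), truck 6 (37 kg), truck 7 (42 kg).
Most room is truck 3 with 42 kg free.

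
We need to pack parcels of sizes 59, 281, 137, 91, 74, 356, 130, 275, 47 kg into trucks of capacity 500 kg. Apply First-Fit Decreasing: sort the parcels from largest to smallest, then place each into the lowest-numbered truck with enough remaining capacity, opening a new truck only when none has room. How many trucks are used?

3

Sorted descending: 356, 281, 275, 137, 130, 91, 74, 59, 47.
truck 1: place 356 kg, 144 kg left
truck 2: place 281 kg, 219 kg left
truck 3: place 275 kg, 225 kg left
truck 1: place 137 kg, 7 kg left
truck 2: place 130 kg, 89 kg left
truck 3: place 91 kg, 134 kg left
truck 2: place 74 kg, 15 kg left
truck 3: place 59 kg, 75 kg left
truck 3: place 47 kg, 28 kg left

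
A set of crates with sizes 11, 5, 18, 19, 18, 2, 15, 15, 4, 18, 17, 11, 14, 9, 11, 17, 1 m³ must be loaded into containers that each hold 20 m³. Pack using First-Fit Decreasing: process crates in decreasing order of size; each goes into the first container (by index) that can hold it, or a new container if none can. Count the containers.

Sorted descending: 19, 18, 18, 18, 17, 17, 15, 15, 14, 11, 11, 11, 9, 5, 4, 2, 1.
Put 19 m³ in container 1; 1 m³ remain.
Put 18 m³ in container 2; 2 m³ remain.
Put 18 m³ in container 3; 2 m³ remain.
Put 18 m³ in container 4; 2 m³ remain.
Put 17 m³ in container 5; 3 m³ remain.
Put 17 m³ in container 6; 3 m³ remain.
Put 15 m³ in container 7; 5 m³ remain.
Put 15 m³ in container 8; 5 m³ remain.
Put 14 m³ in container 9; 6 m³ remain.
Put 11 m³ in container 10; 9 m³ remain.
Put 11 m³ in container 11; 9 m³ remain.
Put 11 m³ in container 12; 9 m³ remain.
Put 9 m³ in container 10; 0 m³ remain.
Put 5 m³ in container 7; 0 m³ remain.
Put 4 m³ in container 8; 1 m³ remain.
Put 2 m³ in container 2; 0 m³ remain.
Put 1 m³ in container 1; 0 m³ remain.

12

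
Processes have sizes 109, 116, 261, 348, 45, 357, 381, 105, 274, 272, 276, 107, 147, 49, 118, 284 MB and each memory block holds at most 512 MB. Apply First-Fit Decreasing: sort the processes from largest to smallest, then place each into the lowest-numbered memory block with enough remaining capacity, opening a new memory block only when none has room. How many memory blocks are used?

8 memory blocks

Sorted descending: 381, 357, 348, 284, 276, 274, 272, 261, 147, 118, 116, 109, 107, 105, 49, 45.
381 MB → memory block 1 (remaining 131 MB)
357 MB → memory block 2 (remaining 155 MB)
348 MB → memory block 3 (remaining 164 MB)
284 MB → memory block 4 (remaining 228 MB)
276 MB → memory block 5 (remaining 236 MB)
274 MB → memory block 6 (remaining 238 MB)
272 MB → memory block 7 (remaining 240 MB)
261 MB → memory block 8 (remaining 251 MB)
147 MB → memory block 2 (remaining 8 MB)
118 MB → memory block 1 (remaining 13 MB)
116 MB → memory block 3 (remaining 48 MB)
109 MB → memory block 4 (remaining 119 MB)
107 MB → memory block 4 (remaining 12 MB)
105 MB → memory block 5 (remaining 131 MB)
49 MB → memory block 5 (remaining 82 MB)
45 MB → memory block 3 (remaining 3 MB)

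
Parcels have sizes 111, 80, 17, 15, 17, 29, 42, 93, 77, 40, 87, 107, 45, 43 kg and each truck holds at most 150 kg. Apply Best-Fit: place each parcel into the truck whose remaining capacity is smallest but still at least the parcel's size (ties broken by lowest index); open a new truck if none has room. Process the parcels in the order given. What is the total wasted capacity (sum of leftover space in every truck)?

truck 1: place 111 kg, 39 kg left
truck 2: place 80 kg, 70 kg left
truck 1: place 17 kg, 22 kg left
truck 1: place 15 kg, 7 kg left
truck 2: place 17 kg, 53 kg left
truck 2: place 29 kg, 24 kg left
truck 3: place 42 kg, 108 kg left
truck 3: place 93 kg, 15 kg left
truck 4: place 77 kg, 73 kg left
truck 4: place 40 kg, 33 kg left
truck 5: place 87 kg, 63 kg left
truck 6: place 107 kg, 43 kg left
truck 5: place 45 kg, 18 kg left
truck 6: place 43 kg, 0 kg left
6 trucks × 150 kg = 900 kg; used 803 kg; unused 97 kg.

97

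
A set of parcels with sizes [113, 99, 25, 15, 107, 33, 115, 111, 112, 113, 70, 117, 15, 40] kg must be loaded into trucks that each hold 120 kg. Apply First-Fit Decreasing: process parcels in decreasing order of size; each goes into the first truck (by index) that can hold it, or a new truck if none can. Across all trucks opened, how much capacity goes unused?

115

Sorted descending: 117, 115, 113, 113, 112, 111, 107, 99, 70, 40, 33, 25, 15, 15.
117 kg → truck 1 (remaining 3 kg)
115 kg → truck 2 (remaining 5 kg)
113 kg → truck 3 (remaining 7 kg)
113 kg → truck 4 (remaining 7 kg)
112 kg → truck 5 (remaining 8 kg)
111 kg → truck 6 (remaining 9 kg)
107 kg → truck 7 (remaining 13 kg)
99 kg → truck 8 (remaining 21 kg)
70 kg → truck 9 (remaining 50 kg)
40 kg → truck 9 (remaining 10 kg)
33 kg → truck 10 (remaining 87 kg)
25 kg → truck 10 (remaining 62 kg)
15 kg → truck 8 (remaining 6 kg)
15 kg → truck 10 (remaining 47 kg)
10 trucks × 120 kg = 1200 kg; used 1085 kg; unused 115 kg.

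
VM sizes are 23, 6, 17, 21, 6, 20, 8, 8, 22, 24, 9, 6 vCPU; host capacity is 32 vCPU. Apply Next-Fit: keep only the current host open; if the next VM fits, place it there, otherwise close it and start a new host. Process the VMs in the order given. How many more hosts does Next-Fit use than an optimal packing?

1

Next-Fit: [23,6] [17] [21,6] [20,8] [8,22] [24] [9,6] → 7 hosts.
Total size 170 vCPU; any packing needs at least ⌈170/32⌉ = 6 hosts.
An optimal packing achieves that bound: [24,8] [23,9] [22,8] [21,6] [20,6,6] [17] → 6 hosts.
Excess: 7 − 6 = 1.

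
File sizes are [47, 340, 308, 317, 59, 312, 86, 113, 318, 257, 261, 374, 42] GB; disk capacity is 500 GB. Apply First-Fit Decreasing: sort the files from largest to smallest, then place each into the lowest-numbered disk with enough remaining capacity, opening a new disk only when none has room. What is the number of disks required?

Sorted descending: 374, 340, 318, 317, 312, 308, 261, 257, 113, 86, 59, 47, 42.
disk 1: place 374 GB, 126 GB left
disk 2: place 340 GB, 160 GB left
disk 3: place 318 GB, 182 GB left
disk 4: place 317 GB, 183 GB left
disk 5: place 312 GB, 188 GB left
disk 6: place 308 GB, 192 GB left
disk 7: place 261 GB, 239 GB left
disk 8: place 257 GB, 243 GB left
disk 1: place 113 GB, 13 GB left
disk 2: place 86 GB, 74 GB left
disk 2: place 59 GB, 15 GB left
disk 3: place 47 GB, 135 GB left
disk 3: place 42 GB, 93 GB left
Final disks: [374,113] [340,86,59] [318,47,42] [317] [312] [308] [261] [257].

8 disks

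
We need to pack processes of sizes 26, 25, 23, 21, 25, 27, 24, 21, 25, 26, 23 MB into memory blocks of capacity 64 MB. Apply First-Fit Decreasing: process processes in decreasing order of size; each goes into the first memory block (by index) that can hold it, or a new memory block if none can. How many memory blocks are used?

Sorted descending: 27, 26, 26, 25, 25, 25, 24, 23, 23, 21, 21.
memory block 1: place 27 MB, 37 MB left
memory block 1: place 26 MB, 11 MB left
memory block 2: place 26 MB, 38 MB left
memory block 2: place 25 MB, 13 MB left
memory block 3: place 25 MB, 39 MB left
memory block 3: place 25 MB, 14 MB left
memory block 4: place 24 MB, 40 MB left
memory block 4: place 23 MB, 17 MB left
memory block 5: place 23 MB, 41 MB left
memory block 5: place 21 MB, 20 MB left
memory block 6: place 21 MB, 43 MB left

6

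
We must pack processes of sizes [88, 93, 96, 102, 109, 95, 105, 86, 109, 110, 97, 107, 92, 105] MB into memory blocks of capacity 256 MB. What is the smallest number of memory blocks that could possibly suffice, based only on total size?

6 memory blocks

Total size = 88 + 93 + 96 + 102 + 109 + 95 + 105 + 86 + 109 + 110 + 97 + 107 + 92 + 105 = 1394 MB.
⌈1394 / 256⌉ = 6.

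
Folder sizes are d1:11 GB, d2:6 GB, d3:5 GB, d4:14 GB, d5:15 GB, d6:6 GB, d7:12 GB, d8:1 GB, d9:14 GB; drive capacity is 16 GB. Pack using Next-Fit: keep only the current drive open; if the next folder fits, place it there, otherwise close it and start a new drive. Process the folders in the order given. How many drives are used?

7

d1 (11 GB) → drive 1 (remaining 5 GB)
d2 (6 GB) → drive 2 (remaining 10 GB)
d3 (5 GB) → drive 2 (remaining 5 GB)
d4 (14 GB) → drive 3 (remaining 2 GB)
d5 (15 GB) → drive 4 (remaining 1 GB)
d6 (6 GB) → drive 5 (remaining 10 GB)
d7 (12 GB) → drive 6 (remaining 4 GB)
d8 (1 GB) → drive 6 (remaining 3 GB)
d9 (14 GB) → drive 7 (remaining 2 GB)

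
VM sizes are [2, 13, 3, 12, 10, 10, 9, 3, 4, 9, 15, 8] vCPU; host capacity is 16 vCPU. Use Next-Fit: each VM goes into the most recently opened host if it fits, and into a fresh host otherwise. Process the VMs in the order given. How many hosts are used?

8

Put 2 vCPU in host 1; 14 vCPU remain.
Put 13 vCPU in host 1; 1 vCPU remain.
Put 3 vCPU in host 2; 13 vCPU remain.
Put 12 vCPU in host 2; 1 vCPU remain.
Put 10 vCPU in host 3; 6 vCPU remain.
Put 10 vCPU in host 4; 6 vCPU remain.
Put 9 vCPU in host 5; 7 vCPU remain.
Put 3 vCPU in host 5; 4 vCPU remain.
Put 4 vCPU in host 5; 0 vCPU remain.
Put 9 vCPU in host 6; 7 vCPU remain.
Put 15 vCPU in host 7; 1 vCPU remain.
Put 8 vCPU in host 8; 8 vCPU remain.
Final hosts: [2,13] [3,12] [10] [10] [9,3,4] [9] [15] [8].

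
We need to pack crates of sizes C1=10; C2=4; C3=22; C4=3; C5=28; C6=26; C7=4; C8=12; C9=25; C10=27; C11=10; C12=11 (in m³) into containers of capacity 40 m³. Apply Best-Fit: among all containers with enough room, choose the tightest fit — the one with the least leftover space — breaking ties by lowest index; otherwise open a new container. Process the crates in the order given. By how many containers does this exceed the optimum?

0

Best-Fit: [10,4,22,3] [28,4] [26,12] [25,11] [27,10] → 5 containers.
Total size 182 m³; any packing needs at least ⌈182/40⌉ = 5 containers.
So 5 is already optimal.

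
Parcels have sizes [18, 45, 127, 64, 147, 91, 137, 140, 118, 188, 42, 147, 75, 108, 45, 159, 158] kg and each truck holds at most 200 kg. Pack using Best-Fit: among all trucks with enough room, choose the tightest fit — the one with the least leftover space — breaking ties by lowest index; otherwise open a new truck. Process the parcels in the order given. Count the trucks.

11

18 kg → truck 1 (remaining 182 kg)
45 kg → truck 1 (remaining 137 kg)
127 kg → truck 1 (remaining 10 kg)
64 kg → truck 2 (remaining 136 kg)
147 kg → truck 3 (remaining 53 kg)
91 kg → truck 2 (remaining 45 kg)
137 kg → truck 4 (remaining 63 kg)
140 kg → truck 5 (remaining 60 kg)
118 kg → truck 6 (remaining 82 kg)
188 kg → truck 7 (remaining 12 kg)
42 kg → truck 2 (remaining 3 kg)
147 kg → truck 8 (remaining 53 kg)
75 kg → truck 6 (remaining 7 kg)
108 kg → truck 9 (remaining 92 kg)
45 kg → truck 3 (remaining 8 kg)
159 kg → truck 10 (remaining 41 kg)
158 kg → truck 11 (remaining 42 kg)
Final trucks: [18,45,127] [64,91,42] [147,45] [137] [140] [118,75] [188] [147] [108] [159] [158].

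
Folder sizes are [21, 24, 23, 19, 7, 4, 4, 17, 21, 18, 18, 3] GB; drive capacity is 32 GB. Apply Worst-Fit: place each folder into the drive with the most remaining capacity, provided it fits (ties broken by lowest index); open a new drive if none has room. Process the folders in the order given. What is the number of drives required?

drive 1: place 21 GB, 11 GB left
drive 2: place 24 GB, 8 GB left
drive 3: place 23 GB, 9 GB left
drive 4: place 19 GB, 13 GB left
drive 4: place 7 GB, 6 GB left
drive 1: place 4 GB, 7 GB left
drive 3: place 4 GB, 5 GB left
drive 5: place 17 GB, 15 GB left
drive 6: place 21 GB, 11 GB left
drive 7: place 18 GB, 14 GB left
drive 8: place 18 GB, 14 GB left
drive 5: place 3 GB, 12 GB left
Final drives: [21,4] [24] [23,4] [19,7] [17,3] [21] [18] [18].

8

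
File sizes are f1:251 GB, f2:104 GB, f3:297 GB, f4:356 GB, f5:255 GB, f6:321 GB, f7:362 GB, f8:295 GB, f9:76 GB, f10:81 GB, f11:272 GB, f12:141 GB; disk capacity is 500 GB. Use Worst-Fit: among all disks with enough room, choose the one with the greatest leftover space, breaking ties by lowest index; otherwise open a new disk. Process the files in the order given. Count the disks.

Put f1 (251 GB) in disk 1; 249 GB remain.
Put f2 (104 GB) in disk 1; 145 GB remain.
Put f3 (297 GB) in disk 2; 203 GB remain.
Put f4 (356 GB) in disk 3; 144 GB remain.
Put f5 (255 GB) in disk 4; 245 GB remain.
Put f6 (321 GB) in disk 5; 179 GB remain.
Put f7 (362 GB) in disk 6; 138 GB remain.
Put f8 (295 GB) in disk 7; 205 GB remain.
Put f9 (76 GB) in disk 4; 169 GB remain.
Put f10 (81 GB) in disk 7; 124 GB remain.
Put f11 (272 GB) in disk 8; 228 GB remain.
Put f12 (141 GB) in disk 8; 87 GB remain.
Final disks: [251,104] [297] [356] [255,76] [321] [362] [295,81] [272,141].

8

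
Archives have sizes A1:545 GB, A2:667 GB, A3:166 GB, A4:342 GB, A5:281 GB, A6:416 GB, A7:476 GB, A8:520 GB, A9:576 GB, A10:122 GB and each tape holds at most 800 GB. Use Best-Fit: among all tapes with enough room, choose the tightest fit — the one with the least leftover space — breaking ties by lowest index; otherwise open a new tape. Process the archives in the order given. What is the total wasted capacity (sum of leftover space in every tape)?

1489

Put A1 (545 GB) in tape 1; 255 GB remain.
Put A2 (667 GB) in tape 2; 133 GB remain.
Put A3 (166 GB) in tape 1; 89 GB remain.
Put A4 (342 GB) in tape 3; 458 GB remain.
Put A5 (281 GB) in tape 3; 177 GB remain.
Put A6 (416 GB) in tape 4; 384 GB remain.
Put A7 (476 GB) in tape 5; 324 GB remain.
Put A8 (520 GB) in tape 6; 280 GB remain.
Put A9 (576 GB) in tape 7; 224 GB remain.
Put A10 (122 GB) in tape 2; 11 GB remain.
7 tapes × 800 GB = 5600 GB; used 4111 GB; unused 1489 GB.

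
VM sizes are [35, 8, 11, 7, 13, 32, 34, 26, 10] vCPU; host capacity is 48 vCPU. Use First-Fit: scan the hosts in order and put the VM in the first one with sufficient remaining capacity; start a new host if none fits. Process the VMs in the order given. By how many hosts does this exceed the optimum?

1

First-Fit: [35,8] [11,7,13,10] [32] [34] [26] → 5 hosts.
Total size 176 vCPU; any packing needs at least ⌈176/48⌉ = 4 hosts.
An optimal packing achieves that bound: [35,13] [34,11] [32,10] [26,8,7] → 4 hosts.
Excess: 5 − 4 = 1.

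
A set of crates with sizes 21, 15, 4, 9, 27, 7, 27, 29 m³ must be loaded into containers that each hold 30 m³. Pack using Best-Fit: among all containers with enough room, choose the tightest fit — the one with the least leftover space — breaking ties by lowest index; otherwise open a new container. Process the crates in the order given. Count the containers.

6

21 m³ → container 1 (remaining 9 m³)
15 m³ → container 2 (remaining 15 m³)
4 m³ → container 1 (remaining 5 m³)
9 m³ → container 2 (remaining 6 m³)
27 m³ → container 3 (remaining 3 m³)
7 m³ → container 4 (remaining 23 m³)
27 m³ → container 5 (remaining 3 m³)
29 m³ → container 6 (remaining 1 m³)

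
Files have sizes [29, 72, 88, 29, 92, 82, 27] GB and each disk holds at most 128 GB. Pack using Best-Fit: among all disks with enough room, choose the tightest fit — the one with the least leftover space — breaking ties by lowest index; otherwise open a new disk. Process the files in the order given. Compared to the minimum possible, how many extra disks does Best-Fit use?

Best-Fit: [29,72,27] [88,29] [92] [82] → 4 disks.
Total size 419 GB; any packing needs at least ⌈419/128⌉ = 4 disks.
So 4 is already optimal.

0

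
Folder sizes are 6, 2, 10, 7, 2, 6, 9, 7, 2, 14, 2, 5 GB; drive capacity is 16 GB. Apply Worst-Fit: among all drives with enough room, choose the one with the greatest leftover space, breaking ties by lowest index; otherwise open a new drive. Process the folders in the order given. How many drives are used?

5 drives

6 GB → drive 1 (remaining 10 GB)
2 GB → drive 1 (remaining 8 GB)
10 GB → drive 2 (remaining 6 GB)
7 GB → drive 1 (remaining 1 GB)
2 GB → drive 2 (remaining 4 GB)
6 GB → drive 3 (remaining 10 GB)
9 GB → drive 3 (remaining 1 GB)
7 GB → drive 4 (remaining 9 GB)
2 GB → drive 4 (remaining 7 GB)
14 GB → drive 5 (remaining 2 GB)
2 GB → drive 4 (remaining 5 GB)
5 GB → drive 4 (remaining 0 GB)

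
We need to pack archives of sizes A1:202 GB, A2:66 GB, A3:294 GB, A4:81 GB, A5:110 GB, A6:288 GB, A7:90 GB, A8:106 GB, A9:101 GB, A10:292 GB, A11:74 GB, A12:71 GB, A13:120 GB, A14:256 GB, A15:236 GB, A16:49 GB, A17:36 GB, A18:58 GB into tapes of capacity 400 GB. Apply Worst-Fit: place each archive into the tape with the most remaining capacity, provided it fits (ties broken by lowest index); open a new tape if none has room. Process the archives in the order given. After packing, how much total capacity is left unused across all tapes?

270

Put A1 (202 GB) in tape 1; 198 GB remain.
Put A2 (66 GB) in tape 1; 132 GB remain.
Put A3 (294 GB) in tape 2; 106 GB remain.
Put A4 (81 GB) in tape 1; 51 GB remain.
Put A5 (110 GB) in tape 3; 290 GB remain.
Put A6 (288 GB) in tape 3; 2 GB remain.
Put A7 (90 GB) in tape 2; 16 GB remain.
Put A8 (106 GB) in tape 4; 294 GB remain.
Put A9 (101 GB) in tape 4; 193 GB remain.
Put A10 (292 GB) in tape 5; 108 GB remain.
Put A11 (74 GB) in tape 4; 119 GB remain.
Put A12 (71 GB) in tape 4; 48 GB remain.
Put A13 (120 GB) in tape 6; 280 GB remain.
Put A14 (256 GB) in tape 6; 24 GB remain.
Put A15 (236 GB) in tape 7; 164 GB remain.
Put A16 (49 GB) in tape 7; 115 GB remain.
Put A17 (36 GB) in tape 7; 79 GB remain.
Put A18 (58 GB) in tape 5; 50 GB remain.
7 tapes × 400 GB = 2800 GB; used 2530 GB; unused 270 GB.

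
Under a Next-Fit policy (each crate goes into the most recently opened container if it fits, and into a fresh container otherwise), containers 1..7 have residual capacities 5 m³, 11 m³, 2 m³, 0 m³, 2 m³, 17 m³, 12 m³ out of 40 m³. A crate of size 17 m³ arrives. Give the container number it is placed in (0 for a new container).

0

Next-Fit only looks at container 7, which has 12 m³ free.
17 m³ does not fit, so a new container is opened.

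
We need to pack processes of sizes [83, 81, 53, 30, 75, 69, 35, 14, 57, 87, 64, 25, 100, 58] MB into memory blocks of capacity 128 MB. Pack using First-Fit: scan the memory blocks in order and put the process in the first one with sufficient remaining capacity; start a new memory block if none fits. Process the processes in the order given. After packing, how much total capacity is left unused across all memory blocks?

65

83 MB → memory block 1 (remaining 45 MB)
81 MB → memory block 2 (remaining 47 MB)
53 MB → memory block 3 (remaining 75 MB)
30 MB → memory block 1 (remaining 15 MB)
75 MB → memory block 3 (remaining 0 MB)
69 MB → memory block 4 (remaining 59 MB)
35 MB → memory block 2 (remaining 12 MB)
14 MB → memory block 1 (remaining 1 MB)
57 MB → memory block 4 (remaining 2 MB)
87 MB → memory block 5 (remaining 41 MB)
64 MB → memory block 6 (remaining 64 MB)
25 MB → memory block 5 (remaining 16 MB)
100 MB → memory block 7 (remaining 28 MB)
58 MB → memory block 6 (remaining 6 MB)
7 memory blocks × 128 MB = 896 MB; used 831 MB; unused 65 MB.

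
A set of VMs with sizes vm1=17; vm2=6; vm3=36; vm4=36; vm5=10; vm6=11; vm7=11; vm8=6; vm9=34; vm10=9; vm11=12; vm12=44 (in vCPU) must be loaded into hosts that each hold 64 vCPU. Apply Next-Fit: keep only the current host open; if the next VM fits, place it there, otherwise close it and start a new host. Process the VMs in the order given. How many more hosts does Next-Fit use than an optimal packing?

0

Next-Fit: [17,6,36] [36,10,11] [11,6,34,9] [12,44] → 4 hosts.
Total size 232 vCPU; any packing needs at least ⌈232/64⌉ = 4 hosts.
So 4 is already optimal.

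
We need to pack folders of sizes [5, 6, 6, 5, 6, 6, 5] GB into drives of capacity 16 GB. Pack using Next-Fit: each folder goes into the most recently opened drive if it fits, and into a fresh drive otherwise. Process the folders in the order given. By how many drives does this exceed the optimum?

Next-Fit: [5,6] [6,5] [6,6] [5] → 4 drives.
Total size 39 GB; any packing needs at least ⌈39/16⌉ = 3 drives.
An optimal packing achieves that bound: [6,6] [6,6] [5,5,5] → 3 drives.
Excess: 4 − 3 = 1.

1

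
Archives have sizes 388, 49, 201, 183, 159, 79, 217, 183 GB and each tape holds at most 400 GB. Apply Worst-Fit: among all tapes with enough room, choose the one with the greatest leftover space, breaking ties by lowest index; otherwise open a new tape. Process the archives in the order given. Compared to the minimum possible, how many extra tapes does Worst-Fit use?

0

Worst-Fit: [388] [49,201,79] [183,159] [217,183] → 4 tapes.
Total size 1459 GB; any packing needs at least ⌈1459/400⌉ = 4 tapes.
So 4 is already optimal.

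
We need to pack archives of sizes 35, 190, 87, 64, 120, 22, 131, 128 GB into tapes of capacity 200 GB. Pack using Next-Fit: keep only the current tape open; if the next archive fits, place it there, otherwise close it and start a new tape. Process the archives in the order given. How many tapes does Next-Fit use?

6

35 GB → tape 1 (remaining 165 GB)
190 GB → tape 2 (remaining 10 GB)
87 GB → tape 3 (remaining 113 GB)
64 GB → tape 3 (remaining 49 GB)
120 GB → tape 4 (remaining 80 GB)
22 GB → tape 4 (remaining 58 GB)
131 GB → tape 5 (remaining 69 GB)
128 GB → tape 6 (remaining 72 GB)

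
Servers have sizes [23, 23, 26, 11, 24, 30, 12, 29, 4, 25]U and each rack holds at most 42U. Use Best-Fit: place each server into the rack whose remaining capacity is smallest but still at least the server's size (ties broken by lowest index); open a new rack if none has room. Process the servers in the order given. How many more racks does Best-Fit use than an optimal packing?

0

Best-Fit: [23] [23] [26,11,4] [24] [30,12] [29] [25] → 7 racks.
7 servers exceed 21U (half the capacity), and no two of those can share a rack, so at least 7 racks are needed.
So 7 is already optimal.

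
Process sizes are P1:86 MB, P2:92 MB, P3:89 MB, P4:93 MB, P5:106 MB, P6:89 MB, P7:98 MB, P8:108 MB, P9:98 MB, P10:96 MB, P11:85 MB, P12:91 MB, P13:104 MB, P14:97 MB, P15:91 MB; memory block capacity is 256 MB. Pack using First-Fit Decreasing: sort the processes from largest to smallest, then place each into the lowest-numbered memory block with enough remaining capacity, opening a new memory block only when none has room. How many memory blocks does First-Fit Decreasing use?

Sorted descending: 108, 106, 104, 98, 98, 97, 96, 93, 92, 91, 91, 89, 89, 86, 85.
108 MB → memory block 1 (remaining 148 MB)
106 MB → memory block 1 (remaining 42 MB)
104 MB → memory block 2 (remaining 152 MB)
98 MB → memory block 2 (remaining 54 MB)
98 MB → memory block 3 (remaining 158 MB)
97 MB → memory block 3 (remaining 61 MB)
96 MB → memory block 4 (remaining 160 MB)
93 MB → memory block 4 (remaining 67 MB)
92 MB → memory block 5 (remaining 164 MB)
91 MB → memory block 5 (remaining 73 MB)
91 MB → memory block 6 (remaining 165 MB)
89 MB → memory block 6 (remaining 76 MB)
89 MB → memory block 7 (remaining 167 MB)
86 MB → memory block 7 (remaining 81 MB)
85 MB → memory block 8 (remaining 171 MB)

8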